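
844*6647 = 5610068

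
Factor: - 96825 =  - 3^1*5^2*1291^1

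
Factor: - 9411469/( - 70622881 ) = 7^( -1 )*241^( - 1)*41863^ ( - 1 )*9411469^1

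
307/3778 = 307/3778 = 0.08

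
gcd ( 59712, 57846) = 1866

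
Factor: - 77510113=  -  77510113^1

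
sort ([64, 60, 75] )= [ 60, 64,75]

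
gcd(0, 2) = 2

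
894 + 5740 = 6634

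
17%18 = 17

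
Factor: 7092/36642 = 6/31 = 2^1*3^1*31^(  -  1) 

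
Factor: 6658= 2^1*3329^1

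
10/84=5/42 = 0.12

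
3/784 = 3/784 = 0.00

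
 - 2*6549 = - 13098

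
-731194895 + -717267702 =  - 1448462597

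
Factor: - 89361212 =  - 2^2* 283^1 * 78941^1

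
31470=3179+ 28291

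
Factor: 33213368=2^3*19^1*218509^1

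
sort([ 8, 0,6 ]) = [ 0, 6, 8 ]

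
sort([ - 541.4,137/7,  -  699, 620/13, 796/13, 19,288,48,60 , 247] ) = [ - 699, - 541.4,19,137/7,620/13 , 48,60, 796/13,247,288] 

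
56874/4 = 14218 + 1/2 = 14218.50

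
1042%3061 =1042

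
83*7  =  581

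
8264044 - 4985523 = 3278521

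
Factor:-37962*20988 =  - 2^3 * 3^5*11^1*19^1 *37^1*53^1 =- 796746456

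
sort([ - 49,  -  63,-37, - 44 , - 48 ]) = [ - 63, - 49, - 48, - 44, - 37]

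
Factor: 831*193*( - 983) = -157656489 = - 3^1 * 193^1 *277^1 *983^1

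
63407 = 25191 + 38216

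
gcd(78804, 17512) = 8756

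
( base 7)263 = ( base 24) 5N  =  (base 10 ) 143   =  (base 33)4b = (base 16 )8f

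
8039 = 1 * 8039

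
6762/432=15 + 47/72 = 15.65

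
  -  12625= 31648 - 44273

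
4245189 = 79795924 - 75550735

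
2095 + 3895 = 5990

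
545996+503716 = 1049712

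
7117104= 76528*93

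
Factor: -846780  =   - 2^2*3^1*5^1*11^1*1283^1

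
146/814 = 73/407= 0.18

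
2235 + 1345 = 3580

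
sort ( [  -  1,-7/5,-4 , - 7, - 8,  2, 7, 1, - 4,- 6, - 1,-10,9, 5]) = [- 10, - 8 , - 7,  -  6,-4, - 4,  -  7/5, - 1,  -  1, 1,2, 5, 7, 9] 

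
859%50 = 9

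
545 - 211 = 334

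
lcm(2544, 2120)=12720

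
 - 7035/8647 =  - 7035/8647 =- 0.81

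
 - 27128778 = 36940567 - 64069345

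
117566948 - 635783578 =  - 518216630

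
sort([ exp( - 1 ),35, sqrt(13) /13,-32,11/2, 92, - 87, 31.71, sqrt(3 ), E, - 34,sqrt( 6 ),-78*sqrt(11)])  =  [ - 78*sqrt(11),-87 ,-34 , - 32 , sqrt ( 13 )/13, exp( - 1),sqrt(3) , sqrt( 6), E,11/2,31.71,35,92] 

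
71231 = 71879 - 648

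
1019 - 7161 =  - 6142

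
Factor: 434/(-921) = - 2^1 *3^( - 1 )*7^1 * 31^1*307^ (  -  1 )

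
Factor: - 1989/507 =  - 3^1*13^(-1)*17^1 = - 51/13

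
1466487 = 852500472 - 851033985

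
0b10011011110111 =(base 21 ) 11d0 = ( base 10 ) 9975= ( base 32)9nn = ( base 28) ck7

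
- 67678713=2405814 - 70084527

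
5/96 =5/96  =  0.05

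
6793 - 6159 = 634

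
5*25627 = 128135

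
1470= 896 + 574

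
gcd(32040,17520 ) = 120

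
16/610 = 8/305 =0.03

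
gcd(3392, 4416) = 64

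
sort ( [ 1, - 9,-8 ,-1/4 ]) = [-9, - 8,-1/4, 1 ]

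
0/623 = 0 =0.00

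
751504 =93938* 8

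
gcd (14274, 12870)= 234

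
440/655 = 88/131 = 0.67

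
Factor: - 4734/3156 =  - 2^( - 1 ) * 3^1 = - 3/2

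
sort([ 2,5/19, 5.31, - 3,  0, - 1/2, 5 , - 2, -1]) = [ - 3,-2,-1,  -  1/2,0,  5/19, 2, 5, 5.31] 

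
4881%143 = 19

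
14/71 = 14/71 = 0.20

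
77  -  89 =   -  12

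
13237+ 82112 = 95349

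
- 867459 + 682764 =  - 184695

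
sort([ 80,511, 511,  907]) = [ 80, 511,511,907 ]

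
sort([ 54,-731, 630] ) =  [  -  731, 54 , 630]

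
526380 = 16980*31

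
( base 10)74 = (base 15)4E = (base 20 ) 3e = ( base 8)112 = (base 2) 1001010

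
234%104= 26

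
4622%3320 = 1302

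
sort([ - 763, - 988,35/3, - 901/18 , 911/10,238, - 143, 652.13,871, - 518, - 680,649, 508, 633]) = [ -988,-763, - 680, - 518,-143, - 901/18, 35/3, 911/10, 238,508,633,649,  652.13,871]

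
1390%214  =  106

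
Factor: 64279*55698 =2^1*3^1*9283^1*64279^1 = 3580211742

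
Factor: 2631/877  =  3^1 = 3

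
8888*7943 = 70597384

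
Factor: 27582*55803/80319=513052782/26773 = 2^1*3^1*11^1*19^1*41^(- 1)*89^1*653^( - 1)*4597^1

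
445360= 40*11134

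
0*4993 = 0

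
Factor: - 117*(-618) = 72306 = 2^1*3^3*13^1*103^1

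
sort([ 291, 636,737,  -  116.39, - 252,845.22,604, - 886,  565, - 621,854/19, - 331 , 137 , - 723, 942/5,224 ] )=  [ -886, - 723, - 621, - 331, - 252,-116.39,854/19, 137, 942/5 , 224,291,  565, 604,  636, 737, 845.22] 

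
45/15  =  3=3.00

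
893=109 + 784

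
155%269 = 155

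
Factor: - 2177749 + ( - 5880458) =-8058207 =- 3^1*277^1*9697^1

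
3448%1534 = 380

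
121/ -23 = -121/23 = -  5.26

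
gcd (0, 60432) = 60432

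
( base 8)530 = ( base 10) 344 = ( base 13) 206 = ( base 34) a4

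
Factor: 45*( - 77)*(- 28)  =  97020 = 2^2*3^2*5^1*7^2*11^1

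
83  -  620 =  -537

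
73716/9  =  24572/3 =8190.67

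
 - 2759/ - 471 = 5 + 404/471  =  5.86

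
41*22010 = 902410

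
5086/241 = 21 + 25/241 = 21.10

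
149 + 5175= 5324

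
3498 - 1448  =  2050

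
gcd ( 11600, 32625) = 725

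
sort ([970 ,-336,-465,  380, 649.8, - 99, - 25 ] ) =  [  -  465, - 336,  -  99 , - 25,380, 649.8,970]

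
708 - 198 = 510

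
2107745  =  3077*685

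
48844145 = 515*94843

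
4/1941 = 4/1941=0.00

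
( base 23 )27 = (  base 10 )53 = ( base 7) 104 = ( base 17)32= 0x35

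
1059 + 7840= 8899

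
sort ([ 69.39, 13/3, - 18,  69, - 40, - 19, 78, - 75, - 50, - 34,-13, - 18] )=[ - 75, - 50, - 40, - 34, -19, - 18, - 18, - 13,  13/3,69,  69.39, 78] 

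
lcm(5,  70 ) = 70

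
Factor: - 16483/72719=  - 53^1*311^1*72719^( - 1)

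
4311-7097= - 2786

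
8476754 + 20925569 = 29402323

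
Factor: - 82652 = -2^2*20663^1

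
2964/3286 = 1482/1643 = 0.90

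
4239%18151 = 4239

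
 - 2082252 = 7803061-9885313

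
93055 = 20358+72697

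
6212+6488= 12700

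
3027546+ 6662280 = 9689826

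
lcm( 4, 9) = 36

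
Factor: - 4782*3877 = - 2^1*3^1*797^1*3877^1 = - 18539814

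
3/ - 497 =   -  1 + 494/497 = -0.01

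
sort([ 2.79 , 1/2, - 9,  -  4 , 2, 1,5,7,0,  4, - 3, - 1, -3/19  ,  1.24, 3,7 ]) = [  -  9, - 4 , - 3,-1, - 3/19, 0,1/2,1,1.24, 2, 2.79,3,4,5,7,7] 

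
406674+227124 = 633798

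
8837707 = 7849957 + 987750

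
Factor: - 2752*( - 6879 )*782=14804048256 = 2^7*3^1*17^1*23^1*43^1*2293^1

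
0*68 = 0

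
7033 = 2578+4455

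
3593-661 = 2932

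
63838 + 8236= 72074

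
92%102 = 92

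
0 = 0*9233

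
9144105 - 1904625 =7239480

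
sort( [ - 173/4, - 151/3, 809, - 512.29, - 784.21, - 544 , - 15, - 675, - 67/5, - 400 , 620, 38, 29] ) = [ -784.21, - 675, - 544, - 512.29, - 400, - 151/3,  -  173/4, - 15, - 67/5, 29,  38, 620,  809 ] 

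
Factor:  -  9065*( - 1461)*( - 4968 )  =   - 2^3 * 3^4*5^1  *7^2*23^1*37^1 * 487^1 = - 65796018120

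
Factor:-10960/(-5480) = 2^1=2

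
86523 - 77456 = 9067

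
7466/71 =7466/71=105.15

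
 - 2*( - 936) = 1872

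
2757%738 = 543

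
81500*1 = 81500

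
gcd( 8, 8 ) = 8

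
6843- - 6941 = 13784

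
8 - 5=3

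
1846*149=275054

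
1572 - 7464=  - 5892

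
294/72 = 4 + 1/12 = 4.08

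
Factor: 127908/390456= 19/58 = 2^( - 1)*  19^1*29^( - 1 )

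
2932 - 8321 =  - 5389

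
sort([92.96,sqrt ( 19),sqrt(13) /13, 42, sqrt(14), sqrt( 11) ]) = [ sqrt(13) /13,sqrt (11),sqrt(14), sqrt( 19),42, 92.96 ] 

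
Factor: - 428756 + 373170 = -55586 = -2^1*27793^1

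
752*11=8272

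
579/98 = 579/98=5.91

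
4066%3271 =795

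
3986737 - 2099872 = 1886865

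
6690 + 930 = 7620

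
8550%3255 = 2040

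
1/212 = 1/212 = 0.00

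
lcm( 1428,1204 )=61404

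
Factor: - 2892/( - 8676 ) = 1/3 = 3^( - 1 )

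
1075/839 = 1 + 236/839 = 1.28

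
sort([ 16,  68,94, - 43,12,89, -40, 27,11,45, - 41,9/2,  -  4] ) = [  -  43,-41, - 40,  -  4,9/2 , 11,12,16, 27,45, 68, 89,94]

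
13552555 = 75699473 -62146918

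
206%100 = 6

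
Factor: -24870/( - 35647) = 2^1*3^1 * 5^1*43^( -1) = 30/43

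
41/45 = 41/45  =  0.91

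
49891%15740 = 2671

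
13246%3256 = 222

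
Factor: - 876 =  - 2^2*3^1*73^1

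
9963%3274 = 141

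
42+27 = 69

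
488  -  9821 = - 9333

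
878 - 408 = 470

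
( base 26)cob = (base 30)9lh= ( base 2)10001000101011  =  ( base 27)bqq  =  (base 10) 8747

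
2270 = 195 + 2075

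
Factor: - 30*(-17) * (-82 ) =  - 41820 = - 2^2*3^1*5^1* 17^1*41^1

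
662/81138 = 331/40569 = 0.01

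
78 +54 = 132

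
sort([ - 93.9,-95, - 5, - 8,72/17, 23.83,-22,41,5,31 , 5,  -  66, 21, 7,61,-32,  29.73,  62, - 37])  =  [ - 95, - 93.9,-66 , - 37, - 32,-22,-8,-5,72/17, 5, 5,7, 21, 23.83,29.73, 31,41,61, 62]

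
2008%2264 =2008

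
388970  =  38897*10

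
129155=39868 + 89287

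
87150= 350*249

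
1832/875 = 2+82/875=2.09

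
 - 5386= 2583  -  7969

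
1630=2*815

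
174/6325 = 174/6325 = 0.03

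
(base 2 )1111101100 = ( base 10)1004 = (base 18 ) 31e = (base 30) 13e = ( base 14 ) 51a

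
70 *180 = 12600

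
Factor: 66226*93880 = 6217296880   =  2^4*5^1*2347^1*33113^1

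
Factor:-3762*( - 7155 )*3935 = 105918827850 = 2^1 * 3^5 * 5^2 * 11^1*19^1 * 53^1*787^1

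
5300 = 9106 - 3806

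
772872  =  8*96609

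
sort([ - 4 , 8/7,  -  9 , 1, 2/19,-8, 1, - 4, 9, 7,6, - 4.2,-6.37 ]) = [ - 9,-8,- 6.37, - 4.2,-4 , - 4 , 2/19, 1,1, 8/7,6, 7,9] 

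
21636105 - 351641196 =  - 330005091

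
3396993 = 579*5867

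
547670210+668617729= 1216287939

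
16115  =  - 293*( - 55)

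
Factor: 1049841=3^4*13^1*997^1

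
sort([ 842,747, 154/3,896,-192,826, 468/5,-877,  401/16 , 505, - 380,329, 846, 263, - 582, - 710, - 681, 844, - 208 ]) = [ - 877, -710, - 681,- 582, - 380 , - 208, - 192,401/16,154/3,468/5,263,329, 505,747 , 826,842,844,846, 896 ]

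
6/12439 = 6/12439= 0.00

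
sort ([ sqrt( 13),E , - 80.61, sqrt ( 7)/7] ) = [ - 80.61, sqrt(7)/7, E,sqrt (13 ) ] 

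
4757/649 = 4757/649 = 7.33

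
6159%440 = 439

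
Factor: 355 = 5^1 * 71^1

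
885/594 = 1 + 97/198 = 1.49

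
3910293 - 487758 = 3422535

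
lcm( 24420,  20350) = 122100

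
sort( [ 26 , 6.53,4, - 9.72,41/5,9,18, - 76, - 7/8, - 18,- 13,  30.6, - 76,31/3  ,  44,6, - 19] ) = [ - 76, - 76, - 19, - 18,  -  13,  -  9.72, - 7/8 , 4, 6,6.53, 41/5,9, 31/3, 18,26,30.6, 44] 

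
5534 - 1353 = 4181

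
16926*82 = 1387932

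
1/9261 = 1/9261 = 0.00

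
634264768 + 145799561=780064329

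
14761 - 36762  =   - 22001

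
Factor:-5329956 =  - 2^2*3^1 * 19^1 * 97^1* 241^1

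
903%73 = 27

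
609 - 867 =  - 258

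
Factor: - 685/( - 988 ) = 2^( - 2)*5^1*13^( - 1)*19^( - 1)*137^1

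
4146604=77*53852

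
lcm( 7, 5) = 35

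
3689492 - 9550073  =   - 5860581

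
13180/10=1318 = 1318.00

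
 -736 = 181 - 917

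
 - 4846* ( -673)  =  3261358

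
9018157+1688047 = 10706204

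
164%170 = 164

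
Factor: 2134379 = 13^1*164183^1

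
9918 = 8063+1855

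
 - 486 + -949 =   -  1435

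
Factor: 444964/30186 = 2^1* 3^( - 3)*199^1 = 398/27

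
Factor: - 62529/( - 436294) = 2^ ( - 1)*3^1*19^1*31^(-2 )*227^ ( - 1 )*1097^1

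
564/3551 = 564/3551= 0.16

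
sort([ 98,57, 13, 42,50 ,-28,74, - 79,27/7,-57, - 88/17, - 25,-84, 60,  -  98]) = [ - 98,-84,-79,-57, - 28 , - 25,-88/17,27/7,13, 42, 50,57,60 , 74, 98 ] 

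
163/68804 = 163/68804=0.00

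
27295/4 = 27295/4 = 6823.75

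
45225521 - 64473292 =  - 19247771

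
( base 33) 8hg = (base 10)9289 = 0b10010001001001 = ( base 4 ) 2101021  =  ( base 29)B19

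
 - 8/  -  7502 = 4/3751 = 0.00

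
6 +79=85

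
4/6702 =2/3351 = 0.00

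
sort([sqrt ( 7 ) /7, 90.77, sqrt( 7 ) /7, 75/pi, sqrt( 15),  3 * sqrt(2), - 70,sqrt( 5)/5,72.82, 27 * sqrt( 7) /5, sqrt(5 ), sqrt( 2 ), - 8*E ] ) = [  -  70, - 8*E,sqrt( 7) /7,sqrt(7)/7,  sqrt (5 ) /5,sqrt( 2 ), sqrt( 5 ), sqrt(15), 3 *sqrt(2 ), 27*sqrt(7)/5,75/pi,72.82, 90.77 ]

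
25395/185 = 5079/37 = 137.27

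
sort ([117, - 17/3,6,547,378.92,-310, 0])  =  [ - 310,- 17/3, 0,6,  117,378.92,547 ]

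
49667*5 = 248335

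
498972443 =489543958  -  -9428485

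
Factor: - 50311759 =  - 50311759^1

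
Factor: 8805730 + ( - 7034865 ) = 5^1*149^1*2377^1 = 1770865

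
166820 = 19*8780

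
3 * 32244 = 96732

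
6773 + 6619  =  13392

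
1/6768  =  1/6768=0.00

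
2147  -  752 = 1395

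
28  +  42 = 70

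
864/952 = 108/119  =  0.91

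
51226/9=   5691+ 7/9 = 5691.78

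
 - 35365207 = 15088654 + -50453861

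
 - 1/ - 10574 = 1/10574 = 0.00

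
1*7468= 7468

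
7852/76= 103 + 6/19 = 103.32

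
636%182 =90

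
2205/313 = 7+14/313= 7.04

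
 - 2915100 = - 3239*900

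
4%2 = 0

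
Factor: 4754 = 2^1*2377^1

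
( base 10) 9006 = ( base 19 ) 15I0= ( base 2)10001100101110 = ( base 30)a06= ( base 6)105410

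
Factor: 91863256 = 2^3*11482907^1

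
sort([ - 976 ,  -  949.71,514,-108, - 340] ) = [- 976, - 949.71, - 340,  -  108,514]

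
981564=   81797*12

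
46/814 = 23/407 = 0.06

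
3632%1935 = 1697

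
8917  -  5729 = 3188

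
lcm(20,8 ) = 40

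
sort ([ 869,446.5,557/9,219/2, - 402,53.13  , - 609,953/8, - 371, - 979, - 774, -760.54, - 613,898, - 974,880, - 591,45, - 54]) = [ - 979, - 974, - 774, - 760.54,- 613, - 609, - 591, - 402, - 371,-54, 45,53.13,557/9,219/2, 953/8,446.5,869,880,898]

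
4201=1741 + 2460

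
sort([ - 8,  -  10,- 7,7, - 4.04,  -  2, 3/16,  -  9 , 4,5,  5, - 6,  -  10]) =[  -  10 ,-10,  -  9  , - 8, - 7, - 6 ,  -  4.04, - 2,3/16,  4, 5,5, 7]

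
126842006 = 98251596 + 28590410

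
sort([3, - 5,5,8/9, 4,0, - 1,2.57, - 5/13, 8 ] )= [ - 5, - 1, - 5/13 , 0, 8/9,2.57, 3, 4,5, 8]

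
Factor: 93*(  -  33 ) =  - 3069 = - 3^2 * 11^1*31^1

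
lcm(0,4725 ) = 0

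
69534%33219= 3096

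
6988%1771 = 1675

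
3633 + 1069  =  4702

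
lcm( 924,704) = 14784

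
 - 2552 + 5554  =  3002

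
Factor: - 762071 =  -19^2*2111^1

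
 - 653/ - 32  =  20  +  13/32 = 20.41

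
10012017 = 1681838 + 8330179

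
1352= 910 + 442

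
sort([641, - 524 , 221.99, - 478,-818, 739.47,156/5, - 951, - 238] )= [ - 951,- 818, - 524, - 478,-238,  156/5,221.99,641,739.47 ]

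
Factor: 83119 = 43^1*1933^1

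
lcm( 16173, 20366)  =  549882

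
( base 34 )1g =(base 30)1k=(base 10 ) 50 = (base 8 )62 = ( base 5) 200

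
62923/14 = 8989/2 = 4494.50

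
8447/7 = 8447/7 = 1206.71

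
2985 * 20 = 59700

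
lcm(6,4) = 12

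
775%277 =221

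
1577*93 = 146661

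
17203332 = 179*96108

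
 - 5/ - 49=5/49 = 0.10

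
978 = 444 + 534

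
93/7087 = 93/7087 = 0.01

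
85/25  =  3+ 2/5 = 3.40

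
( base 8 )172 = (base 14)8A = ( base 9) 145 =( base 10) 122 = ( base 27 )4E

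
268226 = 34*7889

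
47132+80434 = 127566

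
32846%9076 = 5618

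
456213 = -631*(  -  723) 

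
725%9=5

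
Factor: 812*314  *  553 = 140997304 = 2^3*7^2*29^1*79^1*157^1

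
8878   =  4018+4860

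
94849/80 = 94849/80   =  1185.61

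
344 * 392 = 134848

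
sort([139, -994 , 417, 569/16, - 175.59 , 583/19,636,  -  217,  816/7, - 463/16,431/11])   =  [ - 994 ,-217 , - 175.59, - 463/16, 583/19,569/16, 431/11,816/7 , 139, 417,636 ] 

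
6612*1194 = 7894728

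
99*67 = 6633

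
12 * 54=648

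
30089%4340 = 4049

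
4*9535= 38140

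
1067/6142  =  1067/6142 = 0.17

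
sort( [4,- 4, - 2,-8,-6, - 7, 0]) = [ - 8 , - 7, - 6, - 4,  -  2, 0, 4 ]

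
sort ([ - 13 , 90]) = [ - 13, 90 ]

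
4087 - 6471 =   -  2384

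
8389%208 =69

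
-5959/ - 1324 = 4 + 663/1324 = 4.50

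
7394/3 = 2464  +  2/3 = 2464.67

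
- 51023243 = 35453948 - 86477191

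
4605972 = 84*54833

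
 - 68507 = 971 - 69478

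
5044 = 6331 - 1287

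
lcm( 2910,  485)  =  2910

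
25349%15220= 10129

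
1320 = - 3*(  -  440 ) 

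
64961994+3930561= 68892555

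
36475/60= 607 + 11/12 = 607.92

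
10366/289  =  10366/289=35.87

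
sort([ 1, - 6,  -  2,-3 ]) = [-6,-3 ,- 2, 1] 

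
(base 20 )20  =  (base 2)101000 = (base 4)220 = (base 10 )40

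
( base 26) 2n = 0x4b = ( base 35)25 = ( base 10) 75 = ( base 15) 50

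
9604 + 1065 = 10669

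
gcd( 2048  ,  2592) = 32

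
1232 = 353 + 879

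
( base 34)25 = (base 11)67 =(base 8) 111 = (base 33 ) 27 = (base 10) 73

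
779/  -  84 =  - 10 + 61/84 = - 9.27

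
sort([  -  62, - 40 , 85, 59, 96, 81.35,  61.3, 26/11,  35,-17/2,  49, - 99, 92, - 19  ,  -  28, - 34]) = [ - 99, -62, - 40, - 34 , - 28, - 19, - 17/2,26/11, 35,  49,59,  61.3,  81.35,85  ,  92, 96] 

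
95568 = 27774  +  67794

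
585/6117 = 195/2039= 0.10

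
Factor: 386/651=2^1*3^( - 1 ) *7^(- 1) * 31^(  -  1)*193^1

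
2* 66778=133556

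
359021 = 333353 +25668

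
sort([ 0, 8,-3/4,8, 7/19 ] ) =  [ - 3/4, 0, 7/19 , 8,8] 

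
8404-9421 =  -  1017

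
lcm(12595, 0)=0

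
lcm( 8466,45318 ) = 770406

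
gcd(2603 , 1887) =1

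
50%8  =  2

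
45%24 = 21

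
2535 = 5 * 507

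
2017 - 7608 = -5591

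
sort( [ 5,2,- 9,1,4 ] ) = [ - 9,1,2,4,5 ]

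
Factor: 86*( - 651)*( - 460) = 25753560 = 2^3*3^1*5^1*7^1*23^1*31^1*43^1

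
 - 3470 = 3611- 7081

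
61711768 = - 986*( - 62588) 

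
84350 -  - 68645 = 152995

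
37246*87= 3240402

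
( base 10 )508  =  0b111111100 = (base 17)1CF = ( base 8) 774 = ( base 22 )112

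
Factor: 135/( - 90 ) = -3/2 = - 2^(-1 )*3^1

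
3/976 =3/976 = 0.00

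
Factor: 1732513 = 43^2 * 937^1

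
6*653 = 3918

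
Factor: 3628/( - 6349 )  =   - 2^2*7^( - 1 ) = - 4/7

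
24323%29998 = 24323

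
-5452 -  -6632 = 1180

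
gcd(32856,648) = 24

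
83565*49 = 4094685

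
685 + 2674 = 3359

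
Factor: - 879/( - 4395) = 1/5 = 5^( - 1 ) 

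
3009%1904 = 1105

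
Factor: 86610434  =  2^1*103^1*420439^1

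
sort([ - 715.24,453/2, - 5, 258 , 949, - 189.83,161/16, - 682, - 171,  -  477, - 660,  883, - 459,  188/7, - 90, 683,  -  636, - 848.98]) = [ - 848.98, - 715.24,-682, - 660 , - 636,  -  477, - 459, - 189.83, -171,  -  90, - 5,  161/16, 188/7, 453/2,258, 683, 883, 949]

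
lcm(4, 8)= 8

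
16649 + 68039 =84688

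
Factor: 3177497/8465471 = 7^(-1)*1209353^( - 1)*3177497^1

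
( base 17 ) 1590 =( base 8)14557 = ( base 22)D9L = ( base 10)6511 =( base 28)88F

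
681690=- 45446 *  (-15)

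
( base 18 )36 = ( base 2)111100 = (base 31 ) 1T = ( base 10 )60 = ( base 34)1q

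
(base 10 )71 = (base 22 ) 35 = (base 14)51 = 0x47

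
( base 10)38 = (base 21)1H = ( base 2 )100110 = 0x26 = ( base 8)46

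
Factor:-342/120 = - 2^( -2)*3^1* 5^(-1)*19^1 = -57/20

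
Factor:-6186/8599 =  - 2^1*3^1*1031^1*8599^ (  -  1)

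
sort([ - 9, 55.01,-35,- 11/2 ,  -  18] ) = [-35,-18,-9, - 11/2, 55.01]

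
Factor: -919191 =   -  3^1 * 7^2*13^2*37^1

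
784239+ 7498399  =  8282638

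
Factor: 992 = 2^5*31^1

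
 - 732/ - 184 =183/46 = 3.98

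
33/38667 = 11/12889 = 0.00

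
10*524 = 5240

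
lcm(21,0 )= 0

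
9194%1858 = 1762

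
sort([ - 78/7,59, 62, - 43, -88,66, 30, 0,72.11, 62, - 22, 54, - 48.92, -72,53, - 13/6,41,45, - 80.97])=[ - 88, - 80.97, - 72,-48.92,- 43,-22, - 78/7, - 13/6,0 , 30,41,45, 53,54,59,62,62,  66, 72.11] 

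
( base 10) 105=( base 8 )151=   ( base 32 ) 39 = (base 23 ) 4d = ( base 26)41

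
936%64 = 40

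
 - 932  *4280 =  - 3988960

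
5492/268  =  20 + 33/67 = 20.49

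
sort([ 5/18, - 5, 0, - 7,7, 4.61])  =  [- 7,  -  5,0,5/18, 4.61,7 ] 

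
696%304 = 88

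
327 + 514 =841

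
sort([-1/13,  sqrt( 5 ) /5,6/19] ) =[ - 1/13, 6/19,sqrt(5 )/5 ] 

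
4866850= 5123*950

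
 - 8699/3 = -2900 + 1/3 = - 2899.67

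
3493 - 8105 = -4612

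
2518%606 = 94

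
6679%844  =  771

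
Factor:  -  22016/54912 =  -172/429 = -2^2 * 3^( - 1 )*11^(-1)*13^( - 1)* 43^1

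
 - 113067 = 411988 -525055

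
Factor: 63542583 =3^3*13^1* 17^1*23^1*463^1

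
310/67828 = 5/1094 = 0.00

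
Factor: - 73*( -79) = 5767= 73^1 * 79^1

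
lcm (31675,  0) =0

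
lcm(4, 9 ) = 36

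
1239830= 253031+986799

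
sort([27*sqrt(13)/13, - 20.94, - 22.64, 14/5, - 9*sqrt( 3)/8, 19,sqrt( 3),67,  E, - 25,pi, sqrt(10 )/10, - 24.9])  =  [-25 , - 24.9, - 22.64, - 20.94,- 9 * sqrt(3 )/8, sqrt(10 )/10,sqrt (3 ), E,14/5,pi , 27*sqrt(13 ) /13, 19,  67]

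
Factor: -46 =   -  2^1*23^1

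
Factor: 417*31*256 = 3309312 =2^8*3^1*31^1* 139^1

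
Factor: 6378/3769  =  2^1*3^1*1063^1*3769^(  -  1 ) 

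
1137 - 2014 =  - 877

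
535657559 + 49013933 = 584671492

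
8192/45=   8192/45=182.04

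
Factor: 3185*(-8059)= - 25667915=- 5^1*7^2*13^1*8059^1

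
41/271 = 41/271= 0.15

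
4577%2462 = 2115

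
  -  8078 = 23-8101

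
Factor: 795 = 3^1*  5^1*53^1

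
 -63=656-719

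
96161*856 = 82313816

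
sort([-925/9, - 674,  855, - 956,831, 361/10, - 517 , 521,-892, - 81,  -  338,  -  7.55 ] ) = [ - 956, - 892, - 674, - 517, - 338 , - 925/9 , - 81, - 7.55, 361/10,521 , 831 , 855 ] 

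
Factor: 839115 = 3^2*5^1*29^1*643^1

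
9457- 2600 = 6857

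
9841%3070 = 631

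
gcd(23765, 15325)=5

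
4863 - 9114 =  -4251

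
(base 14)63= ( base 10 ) 87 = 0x57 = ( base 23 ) 3i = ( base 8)127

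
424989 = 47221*9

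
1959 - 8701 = - 6742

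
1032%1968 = 1032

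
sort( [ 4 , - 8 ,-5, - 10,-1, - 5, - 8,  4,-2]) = [ - 10, - 8, - 8, - 5, - 5, - 2, - 1,  4, 4]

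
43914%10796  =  730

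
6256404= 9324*671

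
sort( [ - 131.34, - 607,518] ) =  [-607, - 131.34,  518] 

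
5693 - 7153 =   -  1460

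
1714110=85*20166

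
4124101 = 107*38543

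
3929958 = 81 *48518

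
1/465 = 1/465 = 0.00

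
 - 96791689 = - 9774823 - 87016866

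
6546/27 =2182/9 =242.44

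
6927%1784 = 1575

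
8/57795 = 8/57795 = 0.00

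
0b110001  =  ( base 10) 49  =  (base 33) 1g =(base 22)25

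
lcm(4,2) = 4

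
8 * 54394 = 435152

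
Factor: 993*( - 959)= - 3^1*7^1*137^1*331^1 = - 952287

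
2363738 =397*5954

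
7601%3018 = 1565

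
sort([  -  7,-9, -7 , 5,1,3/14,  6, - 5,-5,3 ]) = [ - 9, - 7,-7,-5, - 5,3/14 , 1, 3,  5,6] 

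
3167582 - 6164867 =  - 2997285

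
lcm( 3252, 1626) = 3252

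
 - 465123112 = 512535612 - 977658724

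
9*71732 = 645588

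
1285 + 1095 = 2380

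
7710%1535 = 35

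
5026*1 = 5026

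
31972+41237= 73209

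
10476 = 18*582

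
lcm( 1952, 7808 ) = 7808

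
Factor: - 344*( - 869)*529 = 158137144 = 2^3*11^1*23^2*43^1*79^1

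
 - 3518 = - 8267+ 4749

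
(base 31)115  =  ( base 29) 15B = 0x3e5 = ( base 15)467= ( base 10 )997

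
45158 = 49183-4025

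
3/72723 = 1/24241 = 0.00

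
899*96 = 86304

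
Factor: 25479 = 3^2*19^1*149^1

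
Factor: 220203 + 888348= 1108551  =  3^1*59^1*6263^1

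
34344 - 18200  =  16144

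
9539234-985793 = 8553441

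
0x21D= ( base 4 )20131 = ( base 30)I1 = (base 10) 541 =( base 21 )14g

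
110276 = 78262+32014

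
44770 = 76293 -31523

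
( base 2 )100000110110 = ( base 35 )1P2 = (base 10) 2102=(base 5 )31402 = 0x836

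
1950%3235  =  1950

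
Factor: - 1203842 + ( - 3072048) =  - 4275890 = - 2^1 *5^1 * 41^1* 10429^1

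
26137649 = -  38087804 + 64225453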